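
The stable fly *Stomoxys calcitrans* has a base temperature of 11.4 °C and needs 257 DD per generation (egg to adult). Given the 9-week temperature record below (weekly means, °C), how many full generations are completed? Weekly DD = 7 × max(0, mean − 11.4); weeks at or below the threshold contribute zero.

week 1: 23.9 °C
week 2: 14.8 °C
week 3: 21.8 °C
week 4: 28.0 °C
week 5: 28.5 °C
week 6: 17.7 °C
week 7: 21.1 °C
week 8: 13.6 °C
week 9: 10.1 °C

Weekly DD (7 × max(0, T̄ − 11.4)): 87.5, 23.8, 72.8, 116.2, 119.7, 44.1, 67.9, 15.4, 0.0.
Season total = 547.4 DD.
Complete generations = ⌊547.4 / 257⌋ = 2.

2 generations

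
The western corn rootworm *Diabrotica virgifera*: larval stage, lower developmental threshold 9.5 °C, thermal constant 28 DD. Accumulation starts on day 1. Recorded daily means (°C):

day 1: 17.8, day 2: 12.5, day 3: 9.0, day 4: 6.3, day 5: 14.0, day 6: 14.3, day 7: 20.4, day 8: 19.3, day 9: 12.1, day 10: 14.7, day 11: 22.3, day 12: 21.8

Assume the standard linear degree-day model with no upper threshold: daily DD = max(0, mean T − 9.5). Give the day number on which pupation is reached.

day 7

Daily DD above 9.5 °C: 8.3, 3.0, 0.0, 0.0, 4.5, 4.8, 10.9, 9.8, 2.6, 5.2, 12.8, 12.3.
Cumulative: 8.3, 11.3, 11.3, 11.3, 15.8, 20.6, 31.5, 41.3, 43.9, 49.1, 61.9, 74.2.
The total first reaches 28 DD on day 7.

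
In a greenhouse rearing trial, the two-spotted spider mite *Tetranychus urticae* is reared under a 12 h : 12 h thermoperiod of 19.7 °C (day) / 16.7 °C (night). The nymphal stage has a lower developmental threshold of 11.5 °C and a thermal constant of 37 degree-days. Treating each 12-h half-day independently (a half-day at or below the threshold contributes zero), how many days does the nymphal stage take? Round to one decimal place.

5.5 days

Day half: max(0, 19.7 − 11.5) × 0.5 = 8.2 × 0.5 = 4.10 DD.
Night half: max(0, 16.7 − 11.5) × 0.5 = 5.2 × 0.5 = 2.60 DD.
Per 24 h: 6.70 DD/day.
Duration = 37 / 6.70 = 5.522 ≈ 5.5 days.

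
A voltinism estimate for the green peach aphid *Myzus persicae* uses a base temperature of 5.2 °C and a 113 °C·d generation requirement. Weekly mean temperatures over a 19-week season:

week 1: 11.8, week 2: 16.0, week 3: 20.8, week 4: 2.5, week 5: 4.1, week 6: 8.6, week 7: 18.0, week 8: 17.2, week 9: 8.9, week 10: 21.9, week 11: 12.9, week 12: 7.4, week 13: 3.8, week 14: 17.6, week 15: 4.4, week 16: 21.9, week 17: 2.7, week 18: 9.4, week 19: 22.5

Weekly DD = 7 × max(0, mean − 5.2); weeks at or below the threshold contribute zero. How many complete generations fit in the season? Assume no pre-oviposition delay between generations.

Weekly DD (7 × max(0, T̄ − 5.2)): 46.2, 75.6, 109.2, 0.0, 0.0, 23.8, 89.6, 84.0, 25.9, 116.9, 53.9, 15.4, 0.0, 86.8, 0.0, 116.9, 0.0, 29.4, 121.1.
Season total = 994.7 DD.
Complete generations = ⌊994.7 / 113⌋ = 8.

8 generations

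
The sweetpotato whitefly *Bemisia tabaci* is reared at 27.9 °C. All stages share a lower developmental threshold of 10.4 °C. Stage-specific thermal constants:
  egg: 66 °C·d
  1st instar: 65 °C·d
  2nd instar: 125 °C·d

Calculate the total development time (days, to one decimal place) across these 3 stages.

14.6 days

Daily accumulation at 27.9 °C = 27.9 − 10.4 = 17.5 DD/day.
Total K = 66 + 65 + 125 = 256 DD.
Total duration = 256 / 17.5 = 14.629 ≈ 14.6 days.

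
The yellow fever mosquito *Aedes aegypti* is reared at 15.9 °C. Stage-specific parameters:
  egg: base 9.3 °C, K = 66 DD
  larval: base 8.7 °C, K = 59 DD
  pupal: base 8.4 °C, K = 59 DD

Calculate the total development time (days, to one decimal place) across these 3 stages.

egg: 66 / (15.9 − 9.3) = 66 / 6.6 = 10.000 d.
larval: 59 / (15.9 − 8.7) = 59 / 7.2 = 8.194 d.
pupal: 59 / (15.9 − 8.4) = 59 / 7.5 = 7.867 d.
Sum = 26.061 ≈ 26.1 days.

26.1 days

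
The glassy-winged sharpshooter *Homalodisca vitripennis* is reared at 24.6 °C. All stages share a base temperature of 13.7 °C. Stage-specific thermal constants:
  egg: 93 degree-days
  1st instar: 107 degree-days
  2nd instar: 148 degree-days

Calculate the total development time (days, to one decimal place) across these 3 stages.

31.9 days

Daily accumulation at 24.6 °C = 24.6 − 13.7 = 10.9 DD/day.
Total K = 93 + 107 + 148 = 348 DD.
Total duration = 348 / 10.9 = 31.927 ≈ 31.9 days.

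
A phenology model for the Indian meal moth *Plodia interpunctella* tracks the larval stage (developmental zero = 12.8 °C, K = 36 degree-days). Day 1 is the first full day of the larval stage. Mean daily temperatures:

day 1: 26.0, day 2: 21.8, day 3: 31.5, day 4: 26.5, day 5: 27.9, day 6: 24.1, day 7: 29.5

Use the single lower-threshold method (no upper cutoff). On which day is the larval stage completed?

day 3

Daily DD above 12.8 °C: 13.2, 9.0, 18.7, 13.7, 15.1, 11.3, 16.7.
Cumulative: 13.2, 22.2, 40.9, 54.6, 69.7, 81.0, 97.7.
The total first reaches 36 DD on day 3.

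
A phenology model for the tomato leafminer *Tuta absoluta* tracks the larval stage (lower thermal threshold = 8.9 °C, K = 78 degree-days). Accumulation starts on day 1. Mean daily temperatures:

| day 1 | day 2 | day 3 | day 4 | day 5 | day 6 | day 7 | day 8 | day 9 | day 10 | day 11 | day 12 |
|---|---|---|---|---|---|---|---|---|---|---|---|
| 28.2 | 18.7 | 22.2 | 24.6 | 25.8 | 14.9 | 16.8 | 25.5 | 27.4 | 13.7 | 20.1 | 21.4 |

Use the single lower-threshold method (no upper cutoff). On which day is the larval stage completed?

Daily DD above 8.9 °C: 19.3, 9.8, 13.3, 15.7, 16.9, 6.0, 7.9, 16.6, 18.5, 4.8, 11.2, 12.5.
Cumulative: 19.3, 29.1, 42.4, 58.1, 75.0, 81.0, 88.9, 105.5, 124.0, 128.8, 140.0, 152.5.
The total first reaches 78 DD on day 6.

day 6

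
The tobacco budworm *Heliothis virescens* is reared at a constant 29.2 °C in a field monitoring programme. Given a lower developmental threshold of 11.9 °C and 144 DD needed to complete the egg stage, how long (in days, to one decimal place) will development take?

Daily accumulation = 29.2 − 11.9 = 17.3 DD/day.
Duration = 144 / 17.3 = 8.324 ≈ 8.3 days.

8.3 days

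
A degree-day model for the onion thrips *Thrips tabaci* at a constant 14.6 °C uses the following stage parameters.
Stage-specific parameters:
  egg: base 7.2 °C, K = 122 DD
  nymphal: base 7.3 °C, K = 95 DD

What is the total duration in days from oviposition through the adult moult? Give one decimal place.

29.5 days

egg: 122 / (14.6 − 7.2) = 122 / 7.4 = 16.486 d.
nymphal: 95 / (14.6 − 7.3) = 95 / 7.3 = 13.014 d.
Sum = 29.500 ≈ 29.5 days.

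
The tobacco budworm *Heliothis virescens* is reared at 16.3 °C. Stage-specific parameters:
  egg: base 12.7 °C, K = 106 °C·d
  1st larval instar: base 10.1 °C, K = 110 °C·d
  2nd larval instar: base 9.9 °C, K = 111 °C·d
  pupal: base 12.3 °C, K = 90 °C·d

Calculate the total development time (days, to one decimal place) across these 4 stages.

87.0 days

egg: 106 / (16.3 − 12.7) = 106 / 3.6 = 29.444 d.
1st larval instar: 110 / (16.3 − 10.1) = 110 / 6.2 = 17.742 d.
2nd larval instar: 111 / (16.3 − 9.9) = 111 / 6.4 = 17.344 d.
pupal: 90 / (16.3 − 12.3) = 90 / 4.0 = 22.500 d.
Sum = 87.030 ≈ 87.0 days.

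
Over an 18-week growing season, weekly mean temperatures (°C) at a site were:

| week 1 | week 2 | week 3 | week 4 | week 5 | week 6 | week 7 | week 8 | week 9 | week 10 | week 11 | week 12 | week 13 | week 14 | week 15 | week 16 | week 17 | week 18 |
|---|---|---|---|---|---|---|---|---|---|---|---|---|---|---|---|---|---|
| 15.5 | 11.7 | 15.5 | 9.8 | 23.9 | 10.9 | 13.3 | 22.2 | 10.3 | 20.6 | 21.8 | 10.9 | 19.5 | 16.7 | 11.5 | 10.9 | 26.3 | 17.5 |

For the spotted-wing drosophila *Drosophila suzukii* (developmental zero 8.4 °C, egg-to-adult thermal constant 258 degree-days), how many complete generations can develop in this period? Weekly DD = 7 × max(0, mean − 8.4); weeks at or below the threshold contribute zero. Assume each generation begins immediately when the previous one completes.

Weekly DD (7 × max(0, T̄ − 8.4)): 49.7, 23.1, 49.7, 9.8, 108.5, 17.5, 34.3, 96.6, 13.3, 85.4, 93.8, 17.5, 77.7, 58.1, 21.7, 17.5, 125.3, 63.7.
Season total = 963.2 DD.
Complete generations = ⌊963.2 / 258⌋ = 3.

3 generations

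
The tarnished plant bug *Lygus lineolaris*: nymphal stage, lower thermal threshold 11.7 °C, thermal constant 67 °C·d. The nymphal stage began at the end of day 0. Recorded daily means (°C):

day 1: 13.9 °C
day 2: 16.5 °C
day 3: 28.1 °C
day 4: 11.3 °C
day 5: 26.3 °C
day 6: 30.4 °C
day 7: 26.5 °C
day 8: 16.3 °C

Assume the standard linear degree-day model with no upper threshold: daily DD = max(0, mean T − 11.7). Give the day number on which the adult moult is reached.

Daily DD above 11.7 °C: 2.2, 4.8, 16.4, 0.0, 14.6, 18.7, 14.8, 4.6.
Cumulative: 2.2, 7.0, 23.4, 23.4, 38.0, 56.7, 71.5, 76.1.
The total first reaches 67 DD on day 7.

day 7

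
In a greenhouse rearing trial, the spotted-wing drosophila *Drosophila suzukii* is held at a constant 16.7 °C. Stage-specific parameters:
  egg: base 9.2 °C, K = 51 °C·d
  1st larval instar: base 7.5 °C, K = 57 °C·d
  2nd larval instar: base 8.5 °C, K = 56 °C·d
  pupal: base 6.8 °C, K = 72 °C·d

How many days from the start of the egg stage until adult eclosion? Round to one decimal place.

27.1 days

egg: 51 / (16.7 − 9.2) = 51 / 7.5 = 6.800 d.
1st larval instar: 57 / (16.7 − 7.5) = 57 / 9.2 = 6.196 d.
2nd larval instar: 56 / (16.7 − 8.5) = 56 / 8.2 = 6.829 d.
pupal: 72 / (16.7 − 6.8) = 72 / 9.9 = 7.273 d.
Sum = 27.098 ≈ 27.1 days.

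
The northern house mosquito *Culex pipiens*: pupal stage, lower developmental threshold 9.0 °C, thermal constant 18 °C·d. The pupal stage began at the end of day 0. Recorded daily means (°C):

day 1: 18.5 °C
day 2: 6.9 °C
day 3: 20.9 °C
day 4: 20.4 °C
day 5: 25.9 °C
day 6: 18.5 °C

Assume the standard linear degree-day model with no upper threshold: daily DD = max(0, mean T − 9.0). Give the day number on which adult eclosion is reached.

day 3

Daily DD above 9.0 °C: 9.5, 0.0, 11.9, 11.4, 16.9, 9.5.
Cumulative: 9.5, 9.5, 21.4, 32.8, 49.7, 59.2.
The total first reaches 18 DD on day 3.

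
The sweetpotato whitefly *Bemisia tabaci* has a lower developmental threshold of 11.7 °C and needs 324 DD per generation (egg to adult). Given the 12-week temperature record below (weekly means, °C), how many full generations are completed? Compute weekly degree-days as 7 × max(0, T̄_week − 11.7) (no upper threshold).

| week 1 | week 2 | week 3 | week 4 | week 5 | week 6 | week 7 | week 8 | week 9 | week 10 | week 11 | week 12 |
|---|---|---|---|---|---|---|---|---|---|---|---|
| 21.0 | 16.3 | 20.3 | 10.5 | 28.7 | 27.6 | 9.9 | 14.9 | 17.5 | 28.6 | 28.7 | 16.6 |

Weekly DD (7 × max(0, T̄ − 11.7)): 65.1, 32.2, 60.2, 0.0, 119.0, 111.3, 0.0, 22.4, 40.6, 118.3, 119.0, 34.3.
Season total = 722.4 DD.
Complete generations = ⌊722.4 / 324⌋ = 2.

2 generations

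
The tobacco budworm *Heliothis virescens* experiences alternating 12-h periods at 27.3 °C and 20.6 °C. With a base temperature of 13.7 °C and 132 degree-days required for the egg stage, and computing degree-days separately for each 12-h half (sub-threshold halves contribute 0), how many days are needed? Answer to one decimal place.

Day half: max(0, 27.3 − 13.7) × 0.5 = 13.6 × 0.5 = 6.80 DD.
Night half: max(0, 20.6 − 13.7) × 0.5 = 6.9 × 0.5 = 3.45 DD.
Per 24 h: 10.25 DD/day.
Duration = 132 / 10.25 = 12.878 ≈ 12.9 days.

12.9 days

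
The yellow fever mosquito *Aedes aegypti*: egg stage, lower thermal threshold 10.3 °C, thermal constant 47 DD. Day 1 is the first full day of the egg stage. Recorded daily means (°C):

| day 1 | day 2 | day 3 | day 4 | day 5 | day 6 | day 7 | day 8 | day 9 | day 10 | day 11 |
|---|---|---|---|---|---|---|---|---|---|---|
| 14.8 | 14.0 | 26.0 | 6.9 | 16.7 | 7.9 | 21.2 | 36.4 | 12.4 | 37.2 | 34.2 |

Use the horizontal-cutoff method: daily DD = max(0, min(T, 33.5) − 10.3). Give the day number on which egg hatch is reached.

Daily DD above 10.3 °C (capped at 23.2): 4.5, 3.7, 15.7, 0.0, 6.4, 0.0, 10.9, 23.2, 2.1, 23.2, 23.2.
Cumulative: 4.5, 8.2, 23.9, 23.9, 30.3, 30.3, 41.2, 64.4, 66.5, 89.7, 112.9.
The total first reaches 47 DD on day 8.

day 8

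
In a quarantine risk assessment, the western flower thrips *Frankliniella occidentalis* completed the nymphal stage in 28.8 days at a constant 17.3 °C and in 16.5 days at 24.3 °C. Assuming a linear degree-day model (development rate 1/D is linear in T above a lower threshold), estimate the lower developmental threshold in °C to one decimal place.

7.9 °C

Under the model K = D·(T − T_b), so D₁·(T₁ − T_b) = D₂·(T₂ − T_b).
28.8·(17.3 − T_b) = 16.5·(24.3 − T_b)
T_b = (28.8·17.3 − 16.5·24.3) / (28.8 − 16.5) = 97.29 / 12.3 = 7.910 °C ≈ 7.9 °C.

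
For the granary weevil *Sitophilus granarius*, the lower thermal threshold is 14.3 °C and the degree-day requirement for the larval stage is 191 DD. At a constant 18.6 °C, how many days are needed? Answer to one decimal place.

44.4 days

Daily accumulation = 18.6 − 14.3 = 4.3 DD/day.
Duration = 191 / 4.3 = 44.419 ≈ 44.4 days.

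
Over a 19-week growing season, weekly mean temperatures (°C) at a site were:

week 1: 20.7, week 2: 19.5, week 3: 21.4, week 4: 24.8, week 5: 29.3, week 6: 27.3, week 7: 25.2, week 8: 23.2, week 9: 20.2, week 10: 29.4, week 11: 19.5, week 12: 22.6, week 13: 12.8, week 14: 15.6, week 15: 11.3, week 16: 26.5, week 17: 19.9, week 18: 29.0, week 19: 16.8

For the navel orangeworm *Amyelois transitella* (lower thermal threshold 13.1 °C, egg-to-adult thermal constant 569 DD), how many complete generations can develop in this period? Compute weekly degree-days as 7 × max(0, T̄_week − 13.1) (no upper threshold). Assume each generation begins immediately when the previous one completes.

Weekly DD (7 × max(0, T̄ − 13.1)): 53.2, 44.8, 58.1, 81.9, 113.4, 99.4, 84.7, 70.7, 49.7, 114.1, 44.8, 66.5, 0.0, 17.5, 0.0, 93.8, 47.6, 111.3, 25.9.
Season total = 1177.4 DD.
Complete generations = ⌊1177.4 / 569⌋ = 2.

2 generations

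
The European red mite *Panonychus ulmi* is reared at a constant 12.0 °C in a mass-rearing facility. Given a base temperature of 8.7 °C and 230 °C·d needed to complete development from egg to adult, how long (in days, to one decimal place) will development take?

Daily accumulation = 12.0 − 8.7 = 3.3 DD/day.
Duration = 230 / 3.3 = 69.697 ≈ 69.7 days.

69.7 days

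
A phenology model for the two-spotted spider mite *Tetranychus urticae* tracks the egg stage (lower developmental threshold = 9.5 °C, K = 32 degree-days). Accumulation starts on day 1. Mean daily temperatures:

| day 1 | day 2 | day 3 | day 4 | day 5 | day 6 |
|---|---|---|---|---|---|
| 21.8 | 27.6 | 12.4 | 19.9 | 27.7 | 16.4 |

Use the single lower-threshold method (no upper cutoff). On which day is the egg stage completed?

Daily DD above 9.5 °C: 12.3, 18.1, 2.9, 10.4, 18.2, 6.9.
Cumulative: 12.3, 30.4, 33.3, 43.7, 61.9, 68.8.
The total first reaches 32 DD on day 3.

day 3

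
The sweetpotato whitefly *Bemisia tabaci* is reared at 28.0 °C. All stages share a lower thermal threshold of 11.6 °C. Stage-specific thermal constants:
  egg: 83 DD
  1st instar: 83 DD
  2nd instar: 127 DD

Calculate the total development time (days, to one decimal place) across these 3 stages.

Daily accumulation at 28.0 °C = 28.0 − 11.6 = 16.4 DD/day.
Total K = 83 + 83 + 127 = 293 DD.
Total duration = 293 / 16.4 = 17.866 ≈ 17.9 days.

17.9 days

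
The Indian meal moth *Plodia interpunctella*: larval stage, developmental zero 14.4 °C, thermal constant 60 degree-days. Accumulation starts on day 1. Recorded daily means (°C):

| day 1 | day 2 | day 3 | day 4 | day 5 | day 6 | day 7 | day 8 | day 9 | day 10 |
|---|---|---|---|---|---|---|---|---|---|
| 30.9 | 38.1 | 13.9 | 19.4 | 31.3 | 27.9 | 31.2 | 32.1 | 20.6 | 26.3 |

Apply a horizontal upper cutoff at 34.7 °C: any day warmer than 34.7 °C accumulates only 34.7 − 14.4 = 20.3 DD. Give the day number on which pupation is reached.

Daily DD above 14.4 °C (capped at 20.3): 16.5, 20.3, 0.0, 5.0, 16.9, 13.5, 16.8, 17.7, 6.2, 11.9.
Cumulative: 16.5, 36.8, 36.8, 41.8, 58.7, 72.2, 89.0, 106.7, 112.9, 124.8.
The total first reaches 60 DD on day 6.

day 6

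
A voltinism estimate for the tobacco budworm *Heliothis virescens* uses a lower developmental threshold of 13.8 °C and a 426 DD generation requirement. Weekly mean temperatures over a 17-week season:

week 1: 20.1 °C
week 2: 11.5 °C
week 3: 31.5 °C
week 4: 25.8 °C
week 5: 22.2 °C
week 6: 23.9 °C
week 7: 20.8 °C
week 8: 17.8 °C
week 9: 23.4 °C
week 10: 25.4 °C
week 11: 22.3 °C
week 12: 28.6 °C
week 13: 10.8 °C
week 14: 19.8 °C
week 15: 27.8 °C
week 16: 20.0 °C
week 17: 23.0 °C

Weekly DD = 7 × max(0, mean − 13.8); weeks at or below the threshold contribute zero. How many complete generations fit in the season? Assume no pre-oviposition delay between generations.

2 generations

Weekly DD (7 × max(0, T̄ − 13.8)): 44.1, 0.0, 123.9, 84.0, 58.8, 70.7, 49.0, 28.0, 67.2, 81.2, 59.5, 103.6, 0.0, 42.0, 98.0, 43.4, 64.4.
Season total = 1017.8 DD.
Complete generations = ⌊1017.8 / 426⌋ = 2.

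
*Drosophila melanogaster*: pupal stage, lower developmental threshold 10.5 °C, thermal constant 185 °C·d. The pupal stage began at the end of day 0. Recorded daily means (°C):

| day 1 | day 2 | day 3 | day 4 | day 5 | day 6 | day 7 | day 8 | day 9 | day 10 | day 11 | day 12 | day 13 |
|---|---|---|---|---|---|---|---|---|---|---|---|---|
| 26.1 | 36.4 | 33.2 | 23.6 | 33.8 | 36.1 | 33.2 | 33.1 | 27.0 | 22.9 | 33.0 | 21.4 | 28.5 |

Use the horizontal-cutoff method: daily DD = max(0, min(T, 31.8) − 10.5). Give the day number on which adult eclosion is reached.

Daily DD above 10.5 °C (capped at 21.3): 15.6, 21.3, 21.3, 13.1, 21.3, 21.3, 21.3, 21.3, 16.5, 12.4, 21.3, 10.9, 18.0.
Cumulative: 15.6, 36.9, 58.2, 71.3, 92.6, 113.9, 135.2, 156.5, 173.0, 185.4, 206.7, 217.6, 235.6.
The total first reaches 185 DD on day 10.

day 10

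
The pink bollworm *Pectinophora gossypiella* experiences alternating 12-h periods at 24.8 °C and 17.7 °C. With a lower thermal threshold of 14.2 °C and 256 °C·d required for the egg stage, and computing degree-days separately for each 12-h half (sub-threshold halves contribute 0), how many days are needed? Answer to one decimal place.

36.3 days

Day half: max(0, 24.8 − 14.2) × 0.5 = 10.6 × 0.5 = 5.30 DD.
Night half: max(0, 17.7 − 14.2) × 0.5 = 3.5 × 0.5 = 1.75 DD.
Per 24 h: 7.05 DD/day.
Duration = 256 / 7.05 = 36.312 ≈ 36.3 days.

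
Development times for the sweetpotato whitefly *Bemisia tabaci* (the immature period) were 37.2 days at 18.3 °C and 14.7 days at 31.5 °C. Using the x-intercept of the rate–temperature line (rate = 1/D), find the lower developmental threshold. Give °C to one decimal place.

Under the model K = D·(T − T_b), so D₁·(T₁ − T_b) = D₂·(T₂ − T_b).
37.2·(18.3 − T_b) = 14.7·(31.5 − T_b)
T_b = (37.2·18.3 − 14.7·31.5) / (37.2 − 14.7) = 217.71 / 22.5 = 9.676 °C ≈ 9.7 °C.

9.7 °C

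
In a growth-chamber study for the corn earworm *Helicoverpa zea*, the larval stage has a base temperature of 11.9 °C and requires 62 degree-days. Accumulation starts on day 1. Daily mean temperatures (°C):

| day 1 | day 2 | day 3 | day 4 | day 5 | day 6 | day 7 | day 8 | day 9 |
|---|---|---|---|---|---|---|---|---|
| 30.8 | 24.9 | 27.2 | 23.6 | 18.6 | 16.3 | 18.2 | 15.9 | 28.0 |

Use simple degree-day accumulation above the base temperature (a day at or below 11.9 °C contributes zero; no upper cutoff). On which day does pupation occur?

Daily DD above 11.9 °C: 18.9, 13.0, 15.3, 11.7, 6.7, 4.4, 6.3, 4.0, 16.1.
Cumulative: 18.9, 31.9, 47.2, 58.9, 65.6, 70.0, 76.3, 80.3, 96.4.
The total first reaches 62 DD on day 5.

day 5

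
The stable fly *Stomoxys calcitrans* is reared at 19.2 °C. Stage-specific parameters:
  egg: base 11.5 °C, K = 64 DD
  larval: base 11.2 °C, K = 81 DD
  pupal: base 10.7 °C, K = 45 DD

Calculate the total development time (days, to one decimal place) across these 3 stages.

egg: 64 / (19.2 − 11.5) = 64 / 7.7 = 8.312 d.
larval: 81 / (19.2 − 11.2) = 81 / 8.0 = 10.125 d.
pupal: 45 / (19.2 − 10.7) = 45 / 8.5 = 5.294 d.
Sum = 23.731 ≈ 23.7 days.

23.7 days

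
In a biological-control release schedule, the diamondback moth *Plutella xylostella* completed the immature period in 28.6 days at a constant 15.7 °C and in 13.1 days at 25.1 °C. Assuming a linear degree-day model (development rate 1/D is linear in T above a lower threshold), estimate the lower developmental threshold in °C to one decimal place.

7.8 °C

Equal thermal constants: D₁(T₁ − T_b) = D₂(T₂ − T_b).
28.6·(15.7 − T_b) = 13.1·(25.1 − T_b)
T_b = (28.6·15.7 − 13.1·25.1) / (28.6 − 13.1) = 120.21 / 15.5 = 7.755 °C ≈ 7.8 °C.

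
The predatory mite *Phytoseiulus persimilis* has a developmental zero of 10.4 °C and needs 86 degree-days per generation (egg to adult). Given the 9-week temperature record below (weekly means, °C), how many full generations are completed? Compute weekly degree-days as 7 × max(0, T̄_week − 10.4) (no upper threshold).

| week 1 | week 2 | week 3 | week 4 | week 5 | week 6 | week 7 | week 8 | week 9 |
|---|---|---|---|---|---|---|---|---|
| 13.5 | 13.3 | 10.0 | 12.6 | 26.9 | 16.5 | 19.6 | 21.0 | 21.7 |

5 generations

Weekly DD (7 × max(0, T̄ − 10.4)): 21.7, 20.3, 0.0, 15.4, 115.5, 42.7, 64.4, 74.2, 79.1.
Season total = 433.3 DD.
Complete generations = ⌊433.3 / 86⌋ = 5.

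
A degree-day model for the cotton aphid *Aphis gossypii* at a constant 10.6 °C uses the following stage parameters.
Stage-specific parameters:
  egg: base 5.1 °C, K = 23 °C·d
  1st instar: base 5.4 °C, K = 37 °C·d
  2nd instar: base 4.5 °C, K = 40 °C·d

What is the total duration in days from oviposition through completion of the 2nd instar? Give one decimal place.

egg: 23 / (10.6 − 5.1) = 23 / 5.5 = 4.182 d.
1st instar: 37 / (10.6 − 5.4) = 37 / 5.2 = 7.115 d.
2nd instar: 40 / (10.6 − 4.5) = 40 / 6.1 = 6.557 d.
Sum = 17.855 ≈ 17.9 days.

17.9 days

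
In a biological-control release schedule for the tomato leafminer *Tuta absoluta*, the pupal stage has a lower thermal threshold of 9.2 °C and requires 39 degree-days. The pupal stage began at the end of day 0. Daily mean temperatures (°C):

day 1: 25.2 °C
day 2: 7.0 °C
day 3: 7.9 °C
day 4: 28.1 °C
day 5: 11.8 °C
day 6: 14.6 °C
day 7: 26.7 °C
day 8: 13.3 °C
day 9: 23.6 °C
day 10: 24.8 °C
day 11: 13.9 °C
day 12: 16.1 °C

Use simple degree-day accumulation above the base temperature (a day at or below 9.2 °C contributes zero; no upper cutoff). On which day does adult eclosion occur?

day 6

Daily DD above 9.2 °C: 16.0, 0.0, 0.0, 18.9, 2.6, 5.4, 17.5, 4.1, 14.4, 15.6, 4.7, 6.9.
Cumulative: 16.0, 16.0, 16.0, 34.9, 37.5, 42.9, 60.4, 64.5, 78.9, 94.5, 99.2, 106.1.
The total first reaches 39 DD on day 6.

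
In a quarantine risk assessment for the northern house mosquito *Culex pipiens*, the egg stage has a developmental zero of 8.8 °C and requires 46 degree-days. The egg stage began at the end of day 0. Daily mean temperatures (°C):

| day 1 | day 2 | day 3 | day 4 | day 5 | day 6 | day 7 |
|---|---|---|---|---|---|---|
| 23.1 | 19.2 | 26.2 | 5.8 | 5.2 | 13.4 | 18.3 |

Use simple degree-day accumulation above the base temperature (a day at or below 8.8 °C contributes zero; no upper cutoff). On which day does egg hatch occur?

Daily DD above 8.8 °C: 14.3, 10.4, 17.4, 0.0, 0.0, 4.6, 9.5.
Cumulative: 14.3, 24.7, 42.1, 42.1, 42.1, 46.7, 56.2.
The total first reaches 46 DD on day 6.

day 6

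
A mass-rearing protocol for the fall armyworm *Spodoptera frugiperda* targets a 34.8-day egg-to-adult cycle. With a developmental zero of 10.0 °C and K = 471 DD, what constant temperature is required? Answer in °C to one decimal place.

Required daily accumulation = 471 / 34.8 = 13.534 DD/day.
T = T_base + 13.534 = 10.0 + 13.534 = 23.534 ≈ 23.5 °C.

23.5 °C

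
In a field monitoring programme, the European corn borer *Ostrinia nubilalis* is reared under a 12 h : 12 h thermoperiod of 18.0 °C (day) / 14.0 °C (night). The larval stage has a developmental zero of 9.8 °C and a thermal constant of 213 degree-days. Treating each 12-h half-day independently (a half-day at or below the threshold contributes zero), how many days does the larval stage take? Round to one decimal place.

34.4 days

Day half: max(0, 18.0 − 9.8) × 0.5 = 8.2 × 0.5 = 4.10 DD.
Night half: max(0, 14.0 − 9.8) × 0.5 = 4.2 × 0.5 = 2.10 DD.
Per 24 h: 6.20 DD/day.
Duration = 213 / 6.20 = 34.355 ≈ 34.4 days.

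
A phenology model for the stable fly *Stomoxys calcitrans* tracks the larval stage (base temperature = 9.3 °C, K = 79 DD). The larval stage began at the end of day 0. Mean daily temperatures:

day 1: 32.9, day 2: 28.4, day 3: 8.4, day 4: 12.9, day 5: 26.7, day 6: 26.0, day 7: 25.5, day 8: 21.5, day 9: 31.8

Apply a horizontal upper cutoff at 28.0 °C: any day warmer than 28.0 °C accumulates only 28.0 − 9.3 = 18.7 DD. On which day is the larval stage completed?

day 7

Daily DD above 9.3 °C (capped at 18.7): 18.7, 18.7, 0.0, 3.6, 17.4, 16.7, 16.2, 12.2, 18.7.
Cumulative: 18.7, 37.4, 37.4, 41.0, 58.4, 75.1, 91.3, 103.5, 122.2.
The total first reaches 79 DD on day 7.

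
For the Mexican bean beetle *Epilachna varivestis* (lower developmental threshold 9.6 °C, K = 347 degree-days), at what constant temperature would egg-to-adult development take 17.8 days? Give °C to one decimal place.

Required daily accumulation = 347 / 17.8 = 19.494 DD/day.
T = T_base + 19.494 = 9.6 + 19.494 = 29.094 ≈ 29.1 °C.

29.1 °C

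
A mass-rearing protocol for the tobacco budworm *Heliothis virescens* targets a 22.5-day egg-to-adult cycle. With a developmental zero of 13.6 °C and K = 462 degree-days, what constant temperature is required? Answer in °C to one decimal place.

34.1 °C

Required daily accumulation = 462 / 22.5 = 20.533 DD/day.
T = T_base + 20.533 = 13.6 + 20.533 = 34.133 ≈ 34.1 °C.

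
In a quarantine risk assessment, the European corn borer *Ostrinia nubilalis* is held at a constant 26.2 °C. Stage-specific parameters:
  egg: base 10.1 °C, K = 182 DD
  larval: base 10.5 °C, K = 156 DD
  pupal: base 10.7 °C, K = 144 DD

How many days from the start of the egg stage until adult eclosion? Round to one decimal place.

30.5 days

egg: 182 / (26.2 − 10.1) = 182 / 16.1 = 11.304 d.
larval: 156 / (26.2 − 10.5) = 156 / 15.7 = 9.936 d.
pupal: 144 / (26.2 − 10.7) = 144 / 15.5 = 9.290 d.
Sum = 30.531 ≈ 30.5 days.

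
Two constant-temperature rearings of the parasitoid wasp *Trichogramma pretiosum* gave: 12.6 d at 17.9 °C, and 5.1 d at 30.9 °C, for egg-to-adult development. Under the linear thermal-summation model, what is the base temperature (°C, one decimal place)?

9.1 °C

Equal thermal constants: D₁(T₁ − T_b) = D₂(T₂ − T_b).
12.6·(17.9 − T_b) = 5.1·(30.9 − T_b)
T_b = (12.6·17.9 − 5.1·30.9) / (12.6 − 5.1) = 67.95 / 7.5 = 9.060 °C ≈ 9.1 °C.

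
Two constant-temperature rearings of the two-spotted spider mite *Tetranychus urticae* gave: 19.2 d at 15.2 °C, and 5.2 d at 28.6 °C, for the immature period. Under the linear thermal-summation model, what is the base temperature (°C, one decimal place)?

Linear rate model ⇒ the product D·(T − T_b) is constant across temperatures.
19.2·(15.2 − T_b) = 5.2·(28.6 − T_b)
T_b = (19.2·15.2 − 5.2·28.6) / (19.2 − 5.2) = 143.12 / 14.0 = 10.223 °C ≈ 10.2 °C.

10.2 °C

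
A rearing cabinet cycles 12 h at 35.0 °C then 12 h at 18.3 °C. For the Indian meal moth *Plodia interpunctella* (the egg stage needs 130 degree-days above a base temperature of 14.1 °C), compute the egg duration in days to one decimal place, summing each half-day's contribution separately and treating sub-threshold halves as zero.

10.4 days

Day half: max(0, 35.0 − 14.1) × 0.5 = 20.9 × 0.5 = 10.45 DD.
Night half: max(0, 18.3 − 14.1) × 0.5 = 4.2 × 0.5 = 2.10 DD.
Per 24 h: 12.55 DD/day.
Duration = 130 / 12.55 = 10.359 ≈ 10.4 days.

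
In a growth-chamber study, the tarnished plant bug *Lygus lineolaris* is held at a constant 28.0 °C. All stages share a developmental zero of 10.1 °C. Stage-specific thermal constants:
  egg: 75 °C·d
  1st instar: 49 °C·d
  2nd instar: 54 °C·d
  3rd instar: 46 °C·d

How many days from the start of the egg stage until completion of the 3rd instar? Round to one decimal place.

12.5 days

Daily accumulation at 28.0 °C = 28.0 − 10.1 = 17.9 DD/day.
Total K = 75 + 49 + 54 + 46 = 224 DD.
Total duration = 224 / 17.9 = 12.514 ≈ 12.5 days.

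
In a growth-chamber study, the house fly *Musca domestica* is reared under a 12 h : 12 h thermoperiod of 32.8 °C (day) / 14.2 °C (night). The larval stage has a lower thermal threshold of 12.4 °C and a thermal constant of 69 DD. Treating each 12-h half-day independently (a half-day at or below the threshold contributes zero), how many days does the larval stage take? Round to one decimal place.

6.2 days

Day half: max(0, 32.8 − 12.4) × 0.5 = 20.4 × 0.5 = 10.20 DD.
Night half: max(0, 14.2 − 12.4) × 0.5 = 1.8 × 0.5 = 0.90 DD.
Per 24 h: 11.10 DD/day.
Duration = 69 / 11.10 = 6.216 ≈ 6.2 days.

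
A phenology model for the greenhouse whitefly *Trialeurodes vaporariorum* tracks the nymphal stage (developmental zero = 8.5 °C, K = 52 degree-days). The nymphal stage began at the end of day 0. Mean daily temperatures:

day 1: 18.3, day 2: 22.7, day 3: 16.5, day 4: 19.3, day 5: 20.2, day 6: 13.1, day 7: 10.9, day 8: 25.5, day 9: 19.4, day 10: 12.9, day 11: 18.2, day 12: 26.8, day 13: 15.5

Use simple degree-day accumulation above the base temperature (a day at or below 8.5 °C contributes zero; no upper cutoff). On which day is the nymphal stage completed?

Daily DD above 8.5 °C: 9.8, 14.2, 8.0, 10.8, 11.7, 4.6, 2.4, 17.0, 10.9, 4.4, 9.7, 18.3, 7.0.
Cumulative: 9.8, 24.0, 32.0, 42.8, 54.5, 59.1, 61.5, 78.5, 89.4, 93.8, 103.5, 121.8, 128.8.
The total first reaches 52 DD on day 5.

day 5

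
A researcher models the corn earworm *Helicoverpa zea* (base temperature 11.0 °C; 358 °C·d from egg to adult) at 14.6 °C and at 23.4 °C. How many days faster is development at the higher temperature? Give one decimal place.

At 14.6 °C: 358 / (14.6 − 11.0) = 358 / 3.6 = 99.444 d.
At 23.4 °C: 358 / (23.4 − 11.0) = 358 / 12.4 = 28.871 d.
Difference = |99.444 − 28.871| = 70.573 ≈ 70.6 days.

70.6 days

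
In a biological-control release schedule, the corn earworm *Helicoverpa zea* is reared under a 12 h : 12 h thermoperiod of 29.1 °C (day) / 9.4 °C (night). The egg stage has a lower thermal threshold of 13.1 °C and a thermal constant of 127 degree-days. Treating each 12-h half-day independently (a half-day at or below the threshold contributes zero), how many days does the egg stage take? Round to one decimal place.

15.9 days

Day half: max(0, 29.1 − 13.1) × 0.5 = 16.0 × 0.5 = 8.00 DD.
Night half: max(0, 9.4 − 13.1) × 0.5 = 0.0 × 0.5 = 0.00 DD.
Per 24 h: 8.00 DD/day.
Duration = 127 / 8.00 = 15.875 ≈ 15.9 days.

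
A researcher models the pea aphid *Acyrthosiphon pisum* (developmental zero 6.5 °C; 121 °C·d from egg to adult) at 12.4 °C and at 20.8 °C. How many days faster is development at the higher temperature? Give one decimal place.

At 12.4 °C: 121 / (12.4 − 6.5) = 121 / 5.9 = 20.508 d.
At 20.8 °C: 121 / (20.8 − 6.5) = 121 / 14.3 = 8.462 d.
Difference = |20.508 − 8.462| = 12.047 ≈ 12.0 days.

12.0 days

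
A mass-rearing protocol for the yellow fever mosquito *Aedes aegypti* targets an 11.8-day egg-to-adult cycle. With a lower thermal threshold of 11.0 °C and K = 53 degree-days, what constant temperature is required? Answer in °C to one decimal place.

Required daily accumulation = 53 / 11.8 = 4.492 DD/day.
T = T_base + 4.492 = 11.0 + 4.492 = 15.492 ≈ 15.5 °C.

15.5 °C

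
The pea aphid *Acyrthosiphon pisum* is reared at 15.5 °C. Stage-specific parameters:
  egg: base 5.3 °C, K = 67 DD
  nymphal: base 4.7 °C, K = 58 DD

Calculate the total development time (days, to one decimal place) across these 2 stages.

egg: 67 / (15.5 − 5.3) = 67 / 10.2 = 6.569 d.
nymphal: 58 / (15.5 − 4.7) = 58 / 10.8 = 5.370 d.
Sum = 11.939 ≈ 11.9 days.

11.9 days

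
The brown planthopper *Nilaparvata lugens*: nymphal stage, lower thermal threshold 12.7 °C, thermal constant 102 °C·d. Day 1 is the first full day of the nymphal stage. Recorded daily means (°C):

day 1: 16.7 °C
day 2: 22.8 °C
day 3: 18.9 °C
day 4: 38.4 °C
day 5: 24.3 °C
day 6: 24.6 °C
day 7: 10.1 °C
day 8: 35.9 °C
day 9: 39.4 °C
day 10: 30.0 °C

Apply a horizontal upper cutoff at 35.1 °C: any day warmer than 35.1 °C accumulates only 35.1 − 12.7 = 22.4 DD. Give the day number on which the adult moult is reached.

Daily DD above 12.7 °C (capped at 22.4): 4.0, 10.1, 6.2, 22.4, 11.6, 11.9, 0.0, 22.4, 22.4, 17.3.
Cumulative: 4.0, 14.1, 20.3, 42.7, 54.3, 66.2, 66.2, 88.6, 111.0, 128.3.
The total first reaches 102 DD on day 9.

day 9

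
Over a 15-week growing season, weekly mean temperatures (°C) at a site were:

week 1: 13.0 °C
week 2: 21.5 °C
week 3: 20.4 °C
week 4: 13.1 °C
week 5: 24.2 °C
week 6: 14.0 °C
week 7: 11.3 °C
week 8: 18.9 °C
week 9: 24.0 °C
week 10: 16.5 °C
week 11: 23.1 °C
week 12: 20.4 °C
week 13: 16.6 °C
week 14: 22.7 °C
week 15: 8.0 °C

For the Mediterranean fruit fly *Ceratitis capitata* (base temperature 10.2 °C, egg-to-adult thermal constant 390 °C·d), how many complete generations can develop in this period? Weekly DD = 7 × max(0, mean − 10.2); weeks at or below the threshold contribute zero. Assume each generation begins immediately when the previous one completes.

2 generations

Weekly DD (7 × max(0, T̄ − 10.2)): 19.6, 79.1, 71.4, 20.3, 98.0, 26.6, 7.7, 60.9, 96.6, 44.1, 90.3, 71.4, 44.8, 87.5, 0.0.
Season total = 818.3 DD.
Complete generations = ⌊818.3 / 390⌋ = 2.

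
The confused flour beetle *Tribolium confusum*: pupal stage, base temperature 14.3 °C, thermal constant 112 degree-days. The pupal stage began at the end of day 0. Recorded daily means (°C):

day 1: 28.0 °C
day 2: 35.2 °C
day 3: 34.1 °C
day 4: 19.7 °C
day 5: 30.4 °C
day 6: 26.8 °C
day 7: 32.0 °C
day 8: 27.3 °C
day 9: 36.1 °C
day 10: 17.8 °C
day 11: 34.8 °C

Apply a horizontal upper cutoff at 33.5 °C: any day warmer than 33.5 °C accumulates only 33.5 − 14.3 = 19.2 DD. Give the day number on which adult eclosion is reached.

day 8

Daily DD above 14.3 °C (capped at 19.2): 13.7, 19.2, 19.2, 5.4, 16.1, 12.5, 17.7, 13.0, 19.2, 3.5, 19.2.
Cumulative: 13.7, 32.9, 52.1, 57.5, 73.6, 86.1, 103.8, 116.8, 136.0, 139.5, 158.7.
The total first reaches 112 DD on day 8.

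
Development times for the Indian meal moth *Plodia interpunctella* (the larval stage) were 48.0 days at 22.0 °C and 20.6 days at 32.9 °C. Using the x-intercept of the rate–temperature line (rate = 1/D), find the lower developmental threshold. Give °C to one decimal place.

13.8 °C

Linear rate model ⇒ the product D·(T − T_b) is constant across temperatures.
48.0·(22.0 − T_b) = 20.6·(32.9 − T_b)
T_b = (48.0·22.0 − 20.6·32.9) / (48.0 − 20.6) = 378.26 / 27.4 = 13.805 °C ≈ 13.8 °C.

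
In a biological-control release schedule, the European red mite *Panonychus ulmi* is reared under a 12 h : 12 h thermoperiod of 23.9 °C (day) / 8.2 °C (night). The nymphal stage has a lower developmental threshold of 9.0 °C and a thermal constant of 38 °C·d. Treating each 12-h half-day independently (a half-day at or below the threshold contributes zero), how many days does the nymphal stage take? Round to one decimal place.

Day half: max(0, 23.9 − 9.0) × 0.5 = 14.9 × 0.5 = 7.45 DD.
Night half: max(0, 8.2 − 9.0) × 0.5 = 0.0 × 0.5 = 0.00 DD.
Per 24 h: 7.45 DD/day.
Duration = 38 / 7.45 = 5.101 ≈ 5.1 days.

5.1 days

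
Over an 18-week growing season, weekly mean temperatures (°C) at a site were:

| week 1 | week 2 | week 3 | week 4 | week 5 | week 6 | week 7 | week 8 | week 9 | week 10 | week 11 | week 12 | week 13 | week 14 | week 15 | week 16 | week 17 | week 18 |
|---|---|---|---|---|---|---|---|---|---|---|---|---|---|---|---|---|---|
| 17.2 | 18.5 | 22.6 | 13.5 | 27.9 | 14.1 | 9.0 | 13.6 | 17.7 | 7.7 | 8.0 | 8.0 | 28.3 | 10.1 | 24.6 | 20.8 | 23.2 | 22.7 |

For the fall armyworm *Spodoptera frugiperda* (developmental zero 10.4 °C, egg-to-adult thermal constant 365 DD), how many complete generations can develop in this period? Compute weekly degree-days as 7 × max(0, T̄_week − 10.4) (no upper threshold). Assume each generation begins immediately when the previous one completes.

Weekly DD (7 × max(0, T̄ − 10.4)): 47.6, 56.7, 85.4, 21.7, 122.5, 25.9, 0.0, 22.4, 51.1, 0.0, 0.0, 0.0, 125.3, 0.0, 99.4, 72.8, 89.6, 86.1.
Season total = 906.5 DD.
Complete generations = ⌊906.5 / 365⌋ = 2.

2 generations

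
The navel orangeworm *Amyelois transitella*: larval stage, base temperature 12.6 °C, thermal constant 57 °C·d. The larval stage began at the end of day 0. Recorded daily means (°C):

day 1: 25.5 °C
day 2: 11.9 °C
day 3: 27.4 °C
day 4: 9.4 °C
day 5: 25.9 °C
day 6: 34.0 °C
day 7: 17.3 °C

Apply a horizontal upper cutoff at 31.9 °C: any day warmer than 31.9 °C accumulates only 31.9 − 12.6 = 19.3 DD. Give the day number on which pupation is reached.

Daily DD above 12.6 °C (capped at 19.3): 12.9, 0.0, 14.8, 0.0, 13.3, 19.3, 4.7.
Cumulative: 12.9, 12.9, 27.7, 27.7, 41.0, 60.3, 65.0.
The total first reaches 57 DD on day 6.

day 6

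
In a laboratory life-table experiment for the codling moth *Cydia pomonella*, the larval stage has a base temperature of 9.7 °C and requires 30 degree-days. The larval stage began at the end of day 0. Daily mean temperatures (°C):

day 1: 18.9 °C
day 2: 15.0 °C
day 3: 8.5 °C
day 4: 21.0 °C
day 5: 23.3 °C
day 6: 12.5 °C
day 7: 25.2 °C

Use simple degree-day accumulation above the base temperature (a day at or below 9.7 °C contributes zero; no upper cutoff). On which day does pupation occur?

day 5

Daily DD above 9.7 °C: 9.2, 5.3, 0.0, 11.3, 13.6, 2.8, 15.5.
Cumulative: 9.2, 14.5, 14.5, 25.8, 39.4, 42.2, 57.7.
The total first reaches 30 DD on day 5.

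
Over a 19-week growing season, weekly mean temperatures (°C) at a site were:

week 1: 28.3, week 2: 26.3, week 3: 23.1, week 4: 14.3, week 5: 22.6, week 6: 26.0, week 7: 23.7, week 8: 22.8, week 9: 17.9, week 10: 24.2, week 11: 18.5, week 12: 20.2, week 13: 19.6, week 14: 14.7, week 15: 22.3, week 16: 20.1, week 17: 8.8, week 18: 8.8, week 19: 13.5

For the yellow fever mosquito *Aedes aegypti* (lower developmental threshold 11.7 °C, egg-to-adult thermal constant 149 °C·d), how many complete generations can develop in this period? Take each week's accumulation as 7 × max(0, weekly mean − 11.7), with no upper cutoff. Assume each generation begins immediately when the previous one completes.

Weekly DD (7 × max(0, T̄ − 11.7)): 116.2, 102.2, 79.8, 18.2, 76.3, 100.1, 84.0, 77.7, 43.4, 87.5, 47.6, 59.5, 55.3, 21.0, 74.2, 58.8, 0.0, 0.0, 12.6.
Season total = 1114.4 DD.
Complete generations = ⌊1114.4 / 149⌋ = 7.

7 generations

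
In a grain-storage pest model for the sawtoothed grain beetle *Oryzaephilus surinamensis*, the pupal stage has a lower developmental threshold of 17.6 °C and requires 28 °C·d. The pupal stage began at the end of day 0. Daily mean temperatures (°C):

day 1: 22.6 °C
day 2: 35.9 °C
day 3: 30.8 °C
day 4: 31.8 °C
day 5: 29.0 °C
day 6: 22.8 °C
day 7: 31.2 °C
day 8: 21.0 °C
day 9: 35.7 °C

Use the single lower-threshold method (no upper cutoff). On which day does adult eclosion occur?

Daily DD above 17.6 °C: 5.0, 18.3, 13.2, 14.2, 11.4, 5.2, 13.6, 3.4, 18.1.
Cumulative: 5.0, 23.3, 36.5, 50.7, 62.1, 67.3, 80.9, 84.3, 102.4.
The total first reaches 28 DD on day 3.

day 3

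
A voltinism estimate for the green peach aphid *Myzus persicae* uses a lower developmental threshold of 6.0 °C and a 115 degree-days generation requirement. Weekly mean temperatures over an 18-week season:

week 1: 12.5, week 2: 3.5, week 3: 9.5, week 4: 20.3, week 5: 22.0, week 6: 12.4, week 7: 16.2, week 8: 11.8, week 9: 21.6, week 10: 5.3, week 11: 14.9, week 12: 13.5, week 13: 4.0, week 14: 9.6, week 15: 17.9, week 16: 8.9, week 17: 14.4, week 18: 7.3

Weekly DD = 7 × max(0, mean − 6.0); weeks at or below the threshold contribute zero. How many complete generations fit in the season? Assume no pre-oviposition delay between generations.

7 generations

Weekly DD (7 × max(0, T̄ − 6.0)): 45.5, 0.0, 24.5, 100.1, 112.0, 44.8, 71.4, 40.6, 109.2, 0.0, 62.3, 52.5, 0.0, 25.2, 83.3, 20.3, 58.8, 9.1.
Season total = 859.6 DD.
Complete generations = ⌊859.6 / 115⌋ = 7.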